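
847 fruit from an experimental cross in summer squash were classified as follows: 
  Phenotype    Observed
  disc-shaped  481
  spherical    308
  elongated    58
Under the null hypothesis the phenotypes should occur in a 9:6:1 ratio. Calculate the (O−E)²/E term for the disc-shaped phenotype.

Expected counts for N = 847 under a 9:6:1 ratio (total parts = 16):
  disc-shaped: 847 × 9/16 = 476.4375
  spherical: 847 × 6/16 = 317.625
  elongated: 847 × 1/16 = 52.9375
Contribution of disc-shaped: (481 − 476.4375)² / 476.4375 = 0.0437

0.044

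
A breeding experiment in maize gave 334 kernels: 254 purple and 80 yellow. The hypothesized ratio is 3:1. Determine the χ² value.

The 3:1 ratio has 4 parts, so with N = 334 the expected counts are:
  purple: 334 × 3/4 = 250.5
  yellow: 334 × 1/4 = 83.5
χ² = Σ (O − E)² / E
  purple: (254 − 250.5)² / 250.5 = 0.0489
  yellow: (80 − 83.5)² / 83.5 = 0.1467
χ² = 0.0489 + 0.1467 = 0.1956 ≈ 0.196

0.196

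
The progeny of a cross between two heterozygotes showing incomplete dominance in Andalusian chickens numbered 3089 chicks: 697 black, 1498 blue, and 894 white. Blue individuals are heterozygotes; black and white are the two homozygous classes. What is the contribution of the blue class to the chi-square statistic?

1.400

With incomplete dominance, a heterozygote × heterozygote cross gives a 1:2:1 phenotypic ratio.
Under the 1:2:1 hypothesis (Σ ratio = 4, N = 3089):
  black: 3089 × 1/4 = 772.25
  blue: 3089 × 2/4 = 1544.5
  white: 3089 × 1/4 = 772.25
Contribution of blue: (1498 − 1544.5)² / 1544.5 = 1.4000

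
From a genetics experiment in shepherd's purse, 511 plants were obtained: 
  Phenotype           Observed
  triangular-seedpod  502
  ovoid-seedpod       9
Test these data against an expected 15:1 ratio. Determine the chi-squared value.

Expected counts for N = 511 under a 15:1 ratio (total parts = 16):
  triangular-seedpod: 511 × 15/16 = 479.0625
  ovoid-seedpod: 511 × 1/16 = 31.9375
χ² = Σ (O − E)² / E
  triangular-seedpod: (502 − 479.0625)² / 479.0625 = 1.0982
  ovoid-seedpod: (9 − 31.9375)² / 31.9375 = 16.4737
χ² = 1.0982 + 16.4737 = 17.5719 ≈ 17.572

17.572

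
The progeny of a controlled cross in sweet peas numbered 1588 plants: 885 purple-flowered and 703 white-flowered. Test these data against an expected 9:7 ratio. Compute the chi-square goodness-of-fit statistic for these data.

0.174

The 9:7 ratio has 16 parts, so with N = 1588 the expected counts are:
  purple-flowered: 1588 × 9/16 = 893.25
  white-flowered: 1588 × 7/16 = 694.75
χ² = Σ (O − E)² / E
  purple-flowered: (885 − 893.25)² / 893.25 = 0.0762
  white-flowered: (703 − 694.75)² / 694.75 = 0.0980
χ² = 0.0762 + 0.0980 = 0.1742 ≈ 0.174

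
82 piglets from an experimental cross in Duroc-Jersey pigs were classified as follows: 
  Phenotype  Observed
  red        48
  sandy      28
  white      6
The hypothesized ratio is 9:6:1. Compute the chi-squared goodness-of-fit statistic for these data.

0.472

Total ratio parts = 16. Expected numbers out of 82:
  red: 82 × 9/16 = 46.125
  sandy: 82 × 6/16 = 30.75
  white: 82 × 1/16 = 5.125
χ² = Σ (O − E)² / E
  red: (48 − 46.125)² / 46.125 = 0.0762
  sandy: (28 − 30.75)² / 30.75 = 0.2459
  white: (6 − 5.125)² / 5.125 = 0.1494
χ² = 0.0762 + 0.2459 + 0.1494 = 0.4715 ≈ 0.472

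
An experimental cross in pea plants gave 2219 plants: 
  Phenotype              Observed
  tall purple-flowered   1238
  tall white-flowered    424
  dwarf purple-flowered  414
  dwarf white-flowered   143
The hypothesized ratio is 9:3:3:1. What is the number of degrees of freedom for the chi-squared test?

3

A goodness-of-fit test with 4 phenotype classes has df = 4 − 1 = 3.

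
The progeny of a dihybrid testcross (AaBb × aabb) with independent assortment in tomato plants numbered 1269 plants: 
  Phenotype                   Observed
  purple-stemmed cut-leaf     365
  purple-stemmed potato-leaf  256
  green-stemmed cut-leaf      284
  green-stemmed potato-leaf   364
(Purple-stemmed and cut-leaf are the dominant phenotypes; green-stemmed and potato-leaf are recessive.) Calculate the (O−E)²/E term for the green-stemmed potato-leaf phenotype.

A dihybrid testcross with independent assortment gives a 1:1:1:1 ratio.
The 1:1:1:1 ratio has 4 parts, so with N = 1269 the expected counts are:
  purple-stemmed cut-leaf: 1269 × 1/4 = 317.25
  purple-stemmed potato-leaf: 1269 × 1/4 = 317.25
  green-stemmed cut-leaf: 1269 × 1/4 = 317.25
  green-stemmed potato-leaf: 1269 × 1/4 = 317.25
Contribution of green-stemmed potato-leaf: (364 − 317.25)² / 317.25 = 6.8891

6.889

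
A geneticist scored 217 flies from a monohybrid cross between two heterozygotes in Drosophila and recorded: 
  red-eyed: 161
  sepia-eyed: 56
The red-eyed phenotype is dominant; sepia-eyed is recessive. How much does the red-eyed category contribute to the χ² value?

For a monohybrid cross between heterozygotes with complete dominance, the expected phenotypic ratio is 3:1.
The 3:1 ratio has 4 parts, so with N = 217 the expected counts are:
  red-eyed: 217 × 3/4 = 162.75
  sepia-eyed: 217 × 1/4 = 54.25
Contribution of red-eyed: (161 − 162.75)² / 162.75 = 0.0188

0.019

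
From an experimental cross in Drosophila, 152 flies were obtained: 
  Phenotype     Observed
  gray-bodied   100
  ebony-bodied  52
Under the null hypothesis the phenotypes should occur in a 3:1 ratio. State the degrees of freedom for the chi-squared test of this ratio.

1

A goodness-of-fit test with 2 phenotype classes has df = 2 − 1 = 1.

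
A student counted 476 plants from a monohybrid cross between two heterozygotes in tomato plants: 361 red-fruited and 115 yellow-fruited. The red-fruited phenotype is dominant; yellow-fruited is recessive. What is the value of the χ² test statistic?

0.179

For a monohybrid cross between heterozygotes with complete dominance, the expected phenotypic ratio is 3:1.
Under the 3:1 hypothesis (Σ ratio = 4, N = 476):
  red-fruited: 476 × 3/4 = 357
  yellow-fruited: 476 × 1/4 = 119
χ² = Σ (O − E)² / E
  red-fruited: (361 − 357)² / 357 = 0.0448
  yellow-fruited: (115 − 119)² / 119 = 0.1345
χ² = 0.0448 + 0.1345 = 0.1793 ≈ 0.179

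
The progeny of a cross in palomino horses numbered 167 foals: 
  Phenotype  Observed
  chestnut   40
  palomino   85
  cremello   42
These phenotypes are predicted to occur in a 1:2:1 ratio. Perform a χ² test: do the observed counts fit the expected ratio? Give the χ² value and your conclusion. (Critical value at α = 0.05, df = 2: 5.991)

0.102; consistent

Expected counts for N = 167 under a 1:2:1 ratio (total parts = 4):
  chestnut: 167 × 1/4 = 41.75
  palomino: 167 × 2/4 = 83.5
  cremello: 167 × 1/4 = 41.75
χ² = Σ (O − E)² / E
  chestnut: (40 − 41.75)² / 41.75 = 0.0734
  palomino: (85 − 83.5)² / 83.5 = 0.0269
  cremello: (42 − 41.75)² / 41.75 = 0.0015
χ² = 0.0734 + 0.0269 + 0.0015 = 0.1018 ≈ 0.102
Degrees of freedom = 3 − 1 = 2; critical value at α = 0.05 is 5.991.
Since 0.102 < 5.991, we fail to reject the null hypothesis — the data are consistent with the 1:2:1 ratio.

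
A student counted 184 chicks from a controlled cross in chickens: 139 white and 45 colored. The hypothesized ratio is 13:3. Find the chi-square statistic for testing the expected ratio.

3.933

The 13:3 ratio has 16 parts, so with N = 184 the expected counts are:
  white: 184 × 13/16 = 149.5
  colored: 184 × 3/16 = 34.5
χ² = Σ (O − E)² / E
  white: (139 − 149.5)² / 149.5 = 0.7375
  colored: (45 − 34.5)² / 34.5 = 3.1957
χ² = 0.7375 + 3.1957 = 3.9332 ≈ 3.933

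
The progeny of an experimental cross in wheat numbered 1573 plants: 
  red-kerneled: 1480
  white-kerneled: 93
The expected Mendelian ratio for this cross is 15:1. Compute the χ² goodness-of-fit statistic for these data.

0.306

Expected counts for N = 1573 under a 15:1 ratio (total parts = 16):
  red-kerneled: 1573 × 15/16 = 1474.6875
  white-kerneled: 1573 × 1/16 = 98.3125
χ² = Σ (O − E)² / E
  red-kerneled: (1480 − 1474.6875)² / 1474.6875 = 0.0191
  white-kerneled: (93 − 98.3125)² / 98.3125 = 0.2871
χ² = 0.0191 + 0.2871 = 0.3062 ≈ 0.306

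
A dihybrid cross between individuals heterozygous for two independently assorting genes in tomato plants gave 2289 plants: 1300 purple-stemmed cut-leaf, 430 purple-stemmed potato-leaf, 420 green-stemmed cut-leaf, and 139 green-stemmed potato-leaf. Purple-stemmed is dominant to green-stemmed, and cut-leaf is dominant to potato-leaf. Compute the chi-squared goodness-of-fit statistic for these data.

A dihybrid F₂ with independent assortment and complete dominance at both loci gives a 9:3:3:1 phenotypic ratio.
Total ratio parts = 16. Expected numbers out of 2289:
  purple-stemmed cut-leaf: 2289 × 9/16 = 1287.5625
  purple-stemmed potato-leaf: 2289 × 3/16 = 429.1875
  green-stemmed cut-leaf: 2289 × 3/16 = 429.1875
  green-stemmed potato-leaf: 2289 × 1/16 = 143.0625
χ² = Σ (O − E)² / E
  purple-stemmed cut-leaf: (1300 − 1287.5625)² / 1287.5625 = 0.1201
  purple-stemmed potato-leaf: (430 − 429.1875)² / 429.1875 = 0.0015
  green-stemmed cut-leaf: (420 − 429.1875)² / 429.1875 = 0.1967
  green-stemmed potato-leaf: (139 − 143.0625)² / 143.0625 = 0.1154
χ² = 0.1201 + 0.0015 + 0.1967 + 0.1154 = 0.4337 ≈ 0.434

0.434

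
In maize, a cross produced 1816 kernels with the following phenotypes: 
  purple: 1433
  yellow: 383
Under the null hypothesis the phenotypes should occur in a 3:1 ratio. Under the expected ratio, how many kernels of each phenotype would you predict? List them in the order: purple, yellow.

1362, 454

Total ratio parts = 4. Expected numbers out of 1816:
  purple: 1816 × 3/4 = 1362
  yellow: 1816 × 1/4 = 454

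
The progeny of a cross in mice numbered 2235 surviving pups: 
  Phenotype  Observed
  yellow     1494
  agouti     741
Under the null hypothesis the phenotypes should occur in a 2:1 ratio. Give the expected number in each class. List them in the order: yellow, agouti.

Expected counts for N = 2235 under a 2:1 ratio (total parts = 3):
  yellow: 2235 × 2/3 = 1490
  agouti: 2235 × 1/3 = 745

1490, 745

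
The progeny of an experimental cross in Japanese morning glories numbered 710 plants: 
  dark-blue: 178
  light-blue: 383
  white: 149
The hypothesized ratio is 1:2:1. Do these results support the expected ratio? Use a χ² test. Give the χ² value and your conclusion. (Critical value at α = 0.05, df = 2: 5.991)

The 1:2:1 ratio has 4 parts, so with N = 710 the expected counts are:
  dark-blue: 710 × 1/4 = 177.5
  light-blue: 710 × 2/4 = 355
  white: 710 × 1/4 = 177.5
χ² = Σ (O − E)² / E
  dark-blue: (178 − 177.5)² / 177.5 = 0.0014
  light-blue: (383 − 355)² / 355 = 2.2085
  white: (149 − 177.5)² / 177.5 = 4.5761
χ² = 0.0014 + 2.2085 + 4.5761 = 6.786
Degrees of freedom = 3 − 1 = 2; critical value at α = 0.05 is 5.991.
Since 6.786 > 5.991, we reject the null hypothesis — the data do not fit the 1:2:1 ratio.

6.786; not consistent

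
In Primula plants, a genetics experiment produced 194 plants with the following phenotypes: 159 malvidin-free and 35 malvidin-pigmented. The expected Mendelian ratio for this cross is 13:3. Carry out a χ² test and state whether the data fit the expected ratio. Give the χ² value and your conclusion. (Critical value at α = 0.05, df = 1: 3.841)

The 13:3 ratio has 16 parts, so with N = 194 the expected counts are:
  malvidin-free: 194 × 13/16 = 157.625
  malvidin-pigmented: 194 × 3/16 = 36.375
χ² = Σ (O − E)² / E
  malvidin-free: (159 − 157.625)² / 157.625 = 0.0120
  malvidin-pigmented: (35 − 36.375)² / 36.375 = 0.0520
χ² = 0.0120 + 0.0520 = 0.064
Degrees of freedom = 2 − 1 = 1; critical value at α = 0.05 is 3.841.
Since 0.064 < 3.841, we fail to reject the null hypothesis — the data are consistent with the 13:3 ratio.

0.064; consistent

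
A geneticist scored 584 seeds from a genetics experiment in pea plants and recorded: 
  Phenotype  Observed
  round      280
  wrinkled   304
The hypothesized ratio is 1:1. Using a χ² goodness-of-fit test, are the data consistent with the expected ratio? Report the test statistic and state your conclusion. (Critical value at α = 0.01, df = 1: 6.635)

0.986; consistent

Total ratio parts = 2. Expected numbers out of 584:
  round: 584 × 1/2 = 292
  wrinkled: 584 × 1/2 = 292
χ² = Σ (O − E)² / E
  round: (280 − 292)² / 292 = 0.4932
  wrinkled: (304 − 292)² / 292 = 0.4932
χ² = 0.4932 + 0.4932 = 0.9864 ≈ 0.986
Degrees of freedom = 2 − 1 = 1; critical value at α = 0.01 is 6.635.
Since 0.986 < 6.635, we fail to reject the null hypothesis — the data are consistent with the 1:1 ratio.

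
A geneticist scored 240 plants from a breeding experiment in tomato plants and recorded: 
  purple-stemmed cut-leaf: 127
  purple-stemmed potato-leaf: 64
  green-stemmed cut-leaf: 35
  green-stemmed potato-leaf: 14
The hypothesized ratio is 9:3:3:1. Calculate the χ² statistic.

10.785

Under the 9:3:3:1 hypothesis (Σ ratio = 16, N = 240):
  purple-stemmed cut-leaf: 240 × 9/16 = 135
  purple-stemmed potato-leaf: 240 × 3/16 = 45
  green-stemmed cut-leaf: 240 × 3/16 = 45
  green-stemmed potato-leaf: 240 × 1/16 = 15
χ² = Σ (O − E)² / E
  purple-stemmed cut-leaf: (127 − 135)² / 135 = 0.4741
  purple-stemmed potato-leaf: (64 − 45)² / 45 = 8.0222
  green-stemmed cut-leaf: (35 − 45)² / 45 = 2.2222
  green-stemmed potato-leaf: (14 − 15)² / 15 = 0.0667
χ² = 0.4741 + 8.0222 + 2.2222 + 0.0667 = 10.7852 ≈ 10.785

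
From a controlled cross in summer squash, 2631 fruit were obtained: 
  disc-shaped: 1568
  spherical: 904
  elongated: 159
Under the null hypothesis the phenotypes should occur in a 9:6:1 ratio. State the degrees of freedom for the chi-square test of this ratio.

2

A goodness-of-fit test with 3 phenotype classes has df = 3 − 1 = 2.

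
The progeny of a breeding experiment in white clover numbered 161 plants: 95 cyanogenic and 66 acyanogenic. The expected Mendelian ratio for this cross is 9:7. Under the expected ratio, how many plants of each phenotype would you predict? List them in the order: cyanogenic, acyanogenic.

90.5625, 70.4375

Expected counts for N = 161 under a 9:7 ratio (total parts = 16):
  cyanogenic: 161 × 9/16 = 90.5625
  acyanogenic: 161 × 7/16 = 70.4375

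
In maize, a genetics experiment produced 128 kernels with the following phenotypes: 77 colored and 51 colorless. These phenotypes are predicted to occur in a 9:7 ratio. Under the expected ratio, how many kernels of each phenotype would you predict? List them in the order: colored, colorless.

72, 56

Expected counts for N = 128 under a 9:7 ratio (total parts = 16):
  colored: 128 × 9/16 = 72
  colorless: 128 × 7/16 = 56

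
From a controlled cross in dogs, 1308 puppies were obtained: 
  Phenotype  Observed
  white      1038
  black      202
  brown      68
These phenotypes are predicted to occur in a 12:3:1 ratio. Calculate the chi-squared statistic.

Under the 12:3:1 hypothesis (Σ ratio = 16, N = 1308):
  white: 1308 × 12/16 = 981
  black: 1308 × 3/16 = 245.25
  brown: 1308 × 1/16 = 81.75
χ² = Σ (O − E)² / E
  white: (1038 − 981)² / 981 = 3.3119
  black: (202 − 245.25)² / 245.25 = 7.6272
  brown: (68 − 81.75)² / 81.75 = 2.3127
χ² = 3.3119 + 7.6272 + 2.3127 = 13.2518 ≈ 13.252

13.252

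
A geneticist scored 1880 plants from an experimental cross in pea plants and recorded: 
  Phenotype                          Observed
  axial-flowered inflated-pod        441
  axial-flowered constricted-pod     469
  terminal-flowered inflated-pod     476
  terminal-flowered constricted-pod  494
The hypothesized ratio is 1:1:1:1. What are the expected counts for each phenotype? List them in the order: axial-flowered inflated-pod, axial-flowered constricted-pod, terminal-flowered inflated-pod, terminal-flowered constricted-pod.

470, 470, 470, 470

Total ratio parts = 4. Expected numbers out of 1880:
  axial-flowered inflated-pod: 1880 × 1/4 = 470
  axial-flowered constricted-pod: 1880 × 1/4 = 470
  terminal-flowered inflated-pod: 1880 × 1/4 = 470
  terminal-flowered constricted-pod: 1880 × 1/4 = 470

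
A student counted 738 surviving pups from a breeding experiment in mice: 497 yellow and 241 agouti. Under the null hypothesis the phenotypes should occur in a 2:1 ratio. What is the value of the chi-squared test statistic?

0.152

Under the 2:1 hypothesis (Σ ratio = 3, N = 738):
  yellow: 738 × 2/3 = 492
  agouti: 738 × 1/3 = 246
χ² = Σ (O − E)² / E
  yellow: (497 − 492)² / 492 = 0.0508
  agouti: (241 − 246)² / 246 = 0.1016
χ² = 0.0508 + 0.1016 = 0.1524 ≈ 0.152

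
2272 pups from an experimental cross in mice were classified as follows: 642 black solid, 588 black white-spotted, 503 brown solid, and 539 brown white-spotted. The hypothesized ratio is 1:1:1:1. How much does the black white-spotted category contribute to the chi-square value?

Under the 1:1:1:1 hypothesis (Σ ratio = 4, N = 2272):
  black solid: 2272 × 1/4 = 568
  black white-spotted: 2272 × 1/4 = 568
  brown solid: 2272 × 1/4 = 568
  brown white-spotted: 2272 × 1/4 = 568
Contribution of black white-spotted: (588 − 568)² / 568 = 0.7042

0.704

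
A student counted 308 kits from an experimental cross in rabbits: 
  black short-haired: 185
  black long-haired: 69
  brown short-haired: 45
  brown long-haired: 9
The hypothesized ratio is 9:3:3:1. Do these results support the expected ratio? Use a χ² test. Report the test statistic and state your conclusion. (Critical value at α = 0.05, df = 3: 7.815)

Expected counts for N = 308 under a 9:3:3:1 ratio (total parts = 16):
  black short-haired: 308 × 9/16 = 173.25
  black long-haired: 308 × 3/16 = 57.75
  brown short-haired: 308 × 3/16 = 57.75
  brown long-haired: 308 × 1/16 = 19.25
χ² = Σ (O − E)² / E
  black short-haired: (185 − 173.25)² / 173.25 = 0.7969
  black long-haired: (69 − 57.75)² / 57.75 = 2.1916
  brown short-haired: (45 − 57.75)² / 57.75 = 2.8149
  brown long-haired: (9 − 19.25)² / 19.25 = 5.4578
χ² = 0.7969 + 2.1916 + 2.8149 + 5.4578 = 11.2612 ≈ 11.261
Degrees of freedom = 4 − 1 = 3; critical value at α = 0.05 is 7.815.
Since 11.261 > 7.815, we reject the null hypothesis — the data do not fit the 9:3:3:1 ratio.

11.261; not consistent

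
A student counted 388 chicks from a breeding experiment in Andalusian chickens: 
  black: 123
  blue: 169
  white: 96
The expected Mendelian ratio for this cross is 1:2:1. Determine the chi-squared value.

The 1:2:1 ratio has 4 parts, so with N = 388 the expected counts are:
  black: 388 × 1/4 = 97
  blue: 388 × 2/4 = 194
  white: 388 × 1/4 = 97
χ² = Σ (O − E)² / E
  black: (123 − 97)² / 97 = 6.9691
  blue: (169 − 194)² / 194 = 3.2216
  white: (96 − 97)² / 97 = 0.0103
χ² = 6.9691 + 3.2216 + 0.0103 = 10.201

10.201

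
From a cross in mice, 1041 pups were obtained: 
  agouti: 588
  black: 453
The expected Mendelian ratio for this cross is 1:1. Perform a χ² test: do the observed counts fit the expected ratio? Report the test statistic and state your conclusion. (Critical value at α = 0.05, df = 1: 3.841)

Total ratio parts = 2. Expected numbers out of 1041:
  agouti: 1041 × 1/2 = 520.5
  black: 1041 × 1/2 = 520.5
χ² = Σ (O − E)² / E
  agouti: (588 − 520.5)² / 520.5 = 8.7536
  black: (453 − 520.5)² / 520.5 = 8.7536
χ² = 8.7536 + 8.7536 = 17.5072 ≈ 17.507
Degrees of freedom = 2 − 1 = 1; critical value at α = 0.05 is 3.841.
Since 17.507 > 3.841, we reject the null hypothesis — the data do not fit the 1:1 ratio.

17.507; not consistent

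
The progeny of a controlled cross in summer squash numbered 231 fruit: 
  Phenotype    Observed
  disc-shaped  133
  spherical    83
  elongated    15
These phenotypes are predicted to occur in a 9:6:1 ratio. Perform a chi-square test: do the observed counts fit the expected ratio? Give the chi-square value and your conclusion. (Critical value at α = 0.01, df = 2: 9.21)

0.246; consistent

Total ratio parts = 16. Expected numbers out of 231:
  disc-shaped: 231 × 9/16 = 129.9375
  spherical: 231 × 6/16 = 86.625
  elongated: 231 × 1/16 = 14.4375
χ² = Σ (O − E)² / E
  disc-shaped: (133 − 129.9375)² / 129.9375 = 0.0722
  spherical: (83 − 86.625)² / 86.625 = 0.1517
  elongated: (15 − 14.4375)² / 14.4375 = 0.0219
χ² = 0.0722 + 0.1517 + 0.0219 = 0.2458 ≈ 0.246
Degrees of freedom = 3 − 1 = 2; critical value at α = 0.01 is 9.21.
Since 0.246 < 9.21, we fail to reject the null hypothesis — the data are consistent with the 9:6:1 ratio.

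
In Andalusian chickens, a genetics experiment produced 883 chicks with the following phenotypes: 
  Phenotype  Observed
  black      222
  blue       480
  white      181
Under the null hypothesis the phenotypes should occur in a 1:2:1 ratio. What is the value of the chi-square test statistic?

The 1:2:1 ratio has 4 parts, so with N = 883 the expected counts are:
  black: 883 × 1/4 = 220.75
  blue: 883 × 2/4 = 441.5
  white: 883 × 1/4 = 220.75
χ² = Σ (O − E)² / E
  black: (222 − 220.75)² / 220.75 = 0.0071
  blue: (480 − 441.5)² / 441.5 = 3.3573
  white: (181 − 220.75)² / 220.75 = 7.1577
χ² = 0.0071 + 3.3573 + 7.1577 = 10.5221 ≈ 10.522

10.522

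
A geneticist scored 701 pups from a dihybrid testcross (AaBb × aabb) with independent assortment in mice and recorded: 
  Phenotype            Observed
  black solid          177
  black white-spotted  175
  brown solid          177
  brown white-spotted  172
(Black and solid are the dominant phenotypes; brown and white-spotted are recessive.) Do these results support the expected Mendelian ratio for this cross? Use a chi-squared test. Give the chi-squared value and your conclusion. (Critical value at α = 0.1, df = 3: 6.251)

0.096; consistent

A dihybrid testcross with independent assortment gives a 1:1:1:1 ratio.
The 1:1:1:1 ratio has 4 parts, so with N = 701 the expected counts are:
  black solid: 701 × 1/4 = 175.25
  black white-spotted: 701 × 1/4 = 175.25
  brown solid: 701 × 1/4 = 175.25
  brown white-spotted: 701 × 1/4 = 175.25
χ² = Σ (O − E)² / E
  black solid: (177 − 175.25)² / 175.25 = 0.0175
  black white-spotted: (175 − 175.25)² / 175.25 = 0.0004
  brown solid: (177 − 175.25)² / 175.25 = 0.0175
  brown white-spotted: (172 − 175.25)² / 175.25 = 0.0603
χ² = 0.0175 + 0.0004 + 0.0175 + 0.0603 = 0.0957 ≈ 0.096
Degrees of freedom = 4 − 1 = 3; critical value at α = 0.1 is 6.251.
Since 0.096 < 6.251, we fail to reject the null hypothesis — the data are consistent with the 1:1:1:1 ratio.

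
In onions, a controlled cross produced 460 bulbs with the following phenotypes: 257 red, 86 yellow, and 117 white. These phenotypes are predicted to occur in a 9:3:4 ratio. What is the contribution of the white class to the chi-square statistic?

Expected counts for N = 460 under a 9:3:4 ratio (total parts = 16):
  red: 460 × 9/16 = 258.75
  yellow: 460 × 3/16 = 86.25
  white: 460 × 4/16 = 115
Contribution of white: (117 − 115)² / 115 = 0.0348

0.035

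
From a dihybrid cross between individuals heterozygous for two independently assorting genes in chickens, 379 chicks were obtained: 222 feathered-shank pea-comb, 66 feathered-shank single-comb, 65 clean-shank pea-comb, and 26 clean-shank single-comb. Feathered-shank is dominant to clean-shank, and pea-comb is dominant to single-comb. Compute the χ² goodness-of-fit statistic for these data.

1.468

A dihybrid F₂ with independent assortment and complete dominance at both loci gives a 9:3:3:1 phenotypic ratio.
Under the 9:3:3:1 hypothesis (Σ ratio = 16, N = 379):
  feathered-shank pea-comb: 379 × 9/16 = 213.1875
  feathered-shank single-comb: 379 × 3/16 = 71.0625
  clean-shank pea-comb: 379 × 3/16 = 71.0625
  clean-shank single-comb: 379 × 1/16 = 23.6875
χ² = Σ (O − E)² / E
  feathered-shank pea-comb: (222 − 213.1875)² / 213.1875 = 0.3643
  feathered-shank single-comb: (66 − 71.0625)² / 71.0625 = 0.3607
  clean-shank pea-comb: (65 − 71.0625)² / 71.0625 = 0.5172
  clean-shank single-comb: (26 − 23.6875)² / 23.6875 = 0.2258
χ² = 0.3643 + 0.3607 + 0.5172 + 0.2258 = 1.468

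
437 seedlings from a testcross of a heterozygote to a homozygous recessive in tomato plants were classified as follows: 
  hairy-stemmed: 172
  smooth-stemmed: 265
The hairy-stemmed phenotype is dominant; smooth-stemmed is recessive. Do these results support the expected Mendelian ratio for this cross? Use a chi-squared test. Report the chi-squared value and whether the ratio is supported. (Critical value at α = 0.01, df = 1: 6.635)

A testcross of a heterozygote (Aa × aa) gives a 1:1 phenotypic ratio.
Under the 1:1 hypothesis (Σ ratio = 2, N = 437):
  hairy-stemmed: 437 × 1/2 = 218.5
  smooth-stemmed: 437 × 1/2 = 218.5
χ² = Σ (O − E)² / E
  hairy-stemmed: (172 − 218.5)² / 218.5 = 9.8959
  smooth-stemmed: (265 − 218.5)² / 218.5 = 9.8959
χ² = 9.8959 + 9.8959 = 19.7918 ≈ 19.792
Degrees of freedom = 2 − 1 = 1; critical value at α = 0.01 is 6.635.
Since 19.792 > 6.635, we reject the null hypothesis — the data do not fit the 1:1 ratio.

19.792; not consistent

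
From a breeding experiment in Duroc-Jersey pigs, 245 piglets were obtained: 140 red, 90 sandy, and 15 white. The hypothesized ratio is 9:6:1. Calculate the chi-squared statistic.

The 9:6:1 ratio has 16 parts, so with N = 245 the expected counts are:
  red: 245 × 9/16 = 137.8125
  sandy: 245 × 6/16 = 91.875
  white: 245 × 1/16 = 15.3125
χ² = Σ (O − E)² / E
  red: (140 − 137.8125)² / 137.8125 = 0.0347
  sandy: (90 − 91.875)² / 91.875 = 0.0383
  white: (15 − 15.3125)² / 15.3125 = 0.0064
χ² = 0.0347 + 0.0383 + 0.0064 = 0.0794 ≈ 0.079

0.079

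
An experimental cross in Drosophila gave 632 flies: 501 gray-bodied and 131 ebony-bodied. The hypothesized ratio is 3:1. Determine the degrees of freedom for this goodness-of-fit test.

A goodness-of-fit test with 2 phenotype classes has df = 2 − 1 = 1.

1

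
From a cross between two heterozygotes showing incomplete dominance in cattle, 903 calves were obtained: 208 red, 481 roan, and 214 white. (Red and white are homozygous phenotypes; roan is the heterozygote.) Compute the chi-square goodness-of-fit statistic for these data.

With incomplete dominance, a heterozygote × heterozygote cross gives a 1:2:1 phenotypic ratio.
Expected counts for N = 903 under a 1:2:1 ratio (total parts = 4):
  red: 903 × 1/4 = 225.75
  roan: 903 × 2/4 = 451.5
  white: 903 × 1/4 = 225.75
χ² = Σ (O − E)² / E
  red: (208 − 225.75)² / 225.75 = 1.3956
  roan: (481 − 451.5)² / 451.5 = 1.9275
  white: (214 − 225.75)² / 225.75 = 0.6116
χ² = 1.3956 + 1.9275 + 0.6116 = 3.9347 ≈ 3.935

3.935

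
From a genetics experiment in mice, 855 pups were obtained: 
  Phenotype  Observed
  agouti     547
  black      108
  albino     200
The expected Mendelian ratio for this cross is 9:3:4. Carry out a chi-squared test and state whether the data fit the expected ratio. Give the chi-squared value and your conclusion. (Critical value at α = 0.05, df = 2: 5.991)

Expected counts for N = 855 under a 9:3:4 ratio (total parts = 16):
  agouti: 855 × 9/16 = 480.9375
  black: 855 × 3/16 = 160.3125
  albino: 855 × 4/16 = 213.75
χ² = Σ (O − E)² / E
  agouti: (547 − 480.9375)² / 480.9375 = 9.0745
  black: (108 − 160.3125)² / 160.3125 = 17.0704
  albino: (200 − 213.75)² / 213.75 = 0.8845
χ² = 9.0745 + 17.0704 + 0.8845 = 27.0294 ≈ 27.029
Degrees of freedom = 3 − 1 = 2; critical value at α = 0.05 is 5.991.
Since 27.029 > 5.991, we reject the null hypothesis — the data do not fit the 9:3:4 ratio.

27.029; not consistent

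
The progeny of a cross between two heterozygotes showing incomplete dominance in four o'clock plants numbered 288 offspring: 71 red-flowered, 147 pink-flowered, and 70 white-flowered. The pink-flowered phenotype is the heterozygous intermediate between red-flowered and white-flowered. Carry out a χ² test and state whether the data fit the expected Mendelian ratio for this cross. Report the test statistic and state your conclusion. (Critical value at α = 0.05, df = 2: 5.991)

With incomplete dominance, a heterozygote × heterozygote cross gives a 1:2:1 phenotypic ratio.
Under the 1:2:1 hypothesis (Σ ratio = 4, N = 288):
  red-flowered: 288 × 1/4 = 72
  pink-flowered: 288 × 2/4 = 144
  white-flowered: 288 × 1/4 = 72
χ² = Σ (O − E)² / E
  red-flowered: (71 − 72)² / 72 = 0.0139
  pink-flowered: (147 − 144)² / 144 = 0.0625
  white-flowered: (70 − 72)² / 72 = 0.0556
χ² = 0.0139 + 0.0625 + 0.0556 = 0.132
Degrees of freedom = 3 − 1 = 2; critical value at α = 0.05 is 5.991.
Since 0.132 < 5.991, we fail to reject the null hypothesis — the data are consistent with the 1:2:1 ratio.

0.132; consistent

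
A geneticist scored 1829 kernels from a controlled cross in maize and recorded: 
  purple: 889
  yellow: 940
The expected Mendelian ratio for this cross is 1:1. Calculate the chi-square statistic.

Total ratio parts = 2. Expected numbers out of 1829:
  purple: 1829 × 1/2 = 914.5
  yellow: 1829 × 1/2 = 914.5
χ² = Σ (O − E)² / E
  purple: (889 − 914.5)² / 914.5 = 0.7110
  yellow: (940 − 914.5)² / 914.5 = 0.7110
χ² = 0.7110 + 0.7110 = 1.422

1.422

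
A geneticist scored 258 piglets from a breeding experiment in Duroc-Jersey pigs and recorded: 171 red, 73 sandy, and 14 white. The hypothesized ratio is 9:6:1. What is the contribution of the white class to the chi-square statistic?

0.280

The 9:6:1 ratio has 16 parts, so with N = 258 the expected counts are:
  red: 258 × 9/16 = 145.125
  sandy: 258 × 6/16 = 96.75
  white: 258 × 1/16 = 16.125
Contribution of white: (14 − 16.125)² / 16.125 = 0.2800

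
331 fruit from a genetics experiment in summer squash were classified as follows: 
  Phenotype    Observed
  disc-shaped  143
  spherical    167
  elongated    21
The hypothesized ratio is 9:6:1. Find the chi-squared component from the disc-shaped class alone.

Under the 9:6:1 hypothesis (Σ ratio = 16, N = 331):
  disc-shaped: 331 × 9/16 = 186.1875
  spherical: 331 × 6/16 = 124.125
  elongated: 331 × 1/16 = 20.6875
Contribution of disc-shaped: (143 − 186.1875)² / 186.1875 = 10.0176

10.018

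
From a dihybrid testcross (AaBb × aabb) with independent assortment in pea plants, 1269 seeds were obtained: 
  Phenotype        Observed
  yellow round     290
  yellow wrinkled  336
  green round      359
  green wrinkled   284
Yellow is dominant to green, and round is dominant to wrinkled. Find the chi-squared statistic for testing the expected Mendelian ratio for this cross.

A dihybrid testcross with independent assortment gives a 1:1:1:1 ratio.
Total ratio parts = 4. Expected numbers out of 1269:
  yellow round: 1269 × 1/4 = 317.25
  yellow wrinkled: 1269 × 1/4 = 317.25
  green round: 1269 × 1/4 = 317.25
  green wrinkled: 1269 × 1/4 = 317.25
χ² = Σ (O − E)² / E
  yellow round: (290 − 317.25)² / 317.25 = 2.3406
  yellow wrinkled: (336 − 317.25)² / 317.25 = 1.1082
  green round: (359 − 317.25)² / 317.25 = 5.4943
  green wrinkled: (284 − 317.25)² / 317.25 = 3.4848
χ² = 2.3406 + 1.1082 + 5.4943 + 3.4848 = 12.4279 ≈ 12.428

12.428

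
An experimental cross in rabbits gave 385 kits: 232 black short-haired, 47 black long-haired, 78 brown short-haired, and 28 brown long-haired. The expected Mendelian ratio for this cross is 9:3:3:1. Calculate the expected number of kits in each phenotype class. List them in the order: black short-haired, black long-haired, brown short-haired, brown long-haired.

216.5625, 72.1875, 72.1875, 24.0625

The 9:3:3:1 ratio has 16 parts, so with N = 385 the expected counts are:
  black short-haired: 385 × 9/16 = 216.5625
  black long-haired: 385 × 3/16 = 72.1875
  brown short-haired: 385 × 3/16 = 72.1875
  brown long-haired: 385 × 1/16 = 24.0625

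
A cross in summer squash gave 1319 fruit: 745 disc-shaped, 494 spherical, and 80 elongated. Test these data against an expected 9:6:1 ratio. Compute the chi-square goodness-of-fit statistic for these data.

0.086

The 9:6:1 ratio has 16 parts, so with N = 1319 the expected counts are:
  disc-shaped: 1319 × 9/16 = 741.9375
  spherical: 1319 × 6/16 = 494.625
  elongated: 1319 × 1/16 = 82.4375
χ² = Σ (O − E)² / E
  disc-shaped: (745 − 741.9375)² / 741.9375 = 0.0126
  spherical: (494 − 494.625)² / 494.625 = 0.0008
  elongated: (80 − 82.4375)² / 82.4375 = 0.0721
χ² = 0.0126 + 0.0008 + 0.0721 = 0.0855 ≈ 0.086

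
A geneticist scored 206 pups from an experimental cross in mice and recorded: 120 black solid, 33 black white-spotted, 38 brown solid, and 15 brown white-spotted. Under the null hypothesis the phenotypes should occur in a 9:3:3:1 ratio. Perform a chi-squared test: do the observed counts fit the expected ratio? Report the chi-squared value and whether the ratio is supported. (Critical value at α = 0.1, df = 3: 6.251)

Under the 9:3:3:1 hypothesis (Σ ratio = 16, N = 206):
  black solid: 206 × 9/16 = 115.875
  black white-spotted: 206 × 3/16 = 38.625
  brown solid: 206 × 3/16 = 38.625
  brown white-spotted: 206 × 1/16 = 12.875
χ² = Σ (O − E)² / E
  black solid: (120 − 115.875)² / 115.875 = 0.1468
  black white-spotted: (33 − 38.625)² / 38.625 = 0.8192
  brown solid: (38 − 38.625)² / 38.625 = 0.0101
  brown white-spotted: (15 − 12.875)² / 12.875 = 0.3507
χ² = 0.1468 + 0.8192 + 0.0101 + 0.3507 = 1.3268 ≈ 1.327
Degrees of freedom = 4 − 1 = 3; critical value at α = 0.1 is 6.251.
Since 1.327 < 6.251, we fail to reject the null hypothesis — the data are consistent with the 9:3:3:1 ratio.

1.327; consistent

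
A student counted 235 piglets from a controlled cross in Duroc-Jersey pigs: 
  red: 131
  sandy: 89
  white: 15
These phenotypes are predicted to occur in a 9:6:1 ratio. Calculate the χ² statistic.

0.026

Under the 9:6:1 hypothesis (Σ ratio = 16, N = 235):
  red: 235 × 9/16 = 132.1875
  sandy: 235 × 6/16 = 88.125
  white: 235 × 1/16 = 14.6875
χ² = Σ (O − E)² / E
  red: (131 − 132.1875)² / 132.1875 = 0.0107
  sandy: (89 − 88.125)² / 88.125 = 0.0087
  white: (15 − 14.6875)² / 14.6875 = 0.0066
χ² = 0.0107 + 0.0087 + 0.0066 = 0.026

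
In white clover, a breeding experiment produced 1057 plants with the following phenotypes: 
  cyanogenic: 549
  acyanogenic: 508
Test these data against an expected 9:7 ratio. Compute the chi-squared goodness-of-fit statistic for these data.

7.981

Total ratio parts = 16. Expected numbers out of 1057:
  cyanogenic: 1057 × 9/16 = 594.5625
  acyanogenic: 1057 × 7/16 = 462.4375
χ² = Σ (O − E)² / E
  cyanogenic: (549 − 594.5625)² / 594.5625 = 3.4915
  acyanogenic: (508 − 462.4375)² / 462.4375 = 4.4891
χ² = 3.4915 + 4.4891 = 7.9806 ≈ 7.981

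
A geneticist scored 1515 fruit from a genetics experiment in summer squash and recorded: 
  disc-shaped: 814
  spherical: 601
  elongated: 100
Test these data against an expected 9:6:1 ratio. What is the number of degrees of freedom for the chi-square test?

2

A goodness-of-fit test with 3 phenotype classes has df = 3 − 1 = 2.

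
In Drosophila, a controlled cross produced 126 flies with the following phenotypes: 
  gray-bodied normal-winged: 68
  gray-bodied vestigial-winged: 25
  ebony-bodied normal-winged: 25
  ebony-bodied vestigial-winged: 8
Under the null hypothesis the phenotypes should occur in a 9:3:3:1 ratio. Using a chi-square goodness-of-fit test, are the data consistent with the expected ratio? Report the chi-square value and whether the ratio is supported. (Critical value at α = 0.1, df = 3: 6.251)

0.279; consistent

Under the 9:3:3:1 hypothesis (Σ ratio = 16, N = 126):
  gray-bodied normal-winged: 126 × 9/16 = 70.875
  gray-bodied vestigial-winged: 126 × 3/16 = 23.625
  ebony-bodied normal-winged: 126 × 3/16 = 23.625
  ebony-bodied vestigial-winged: 126 × 1/16 = 7.875
χ² = Σ (O − E)² / E
  gray-bodied normal-winged: (68 − 70.875)² / 70.875 = 0.1166
  gray-bodied vestigial-winged: (25 − 23.625)² / 23.625 = 0.0800
  ebony-bodied normal-winged: (25 − 23.625)² / 23.625 = 0.0800
  ebony-bodied vestigial-winged: (8 − 7.875)² / 7.875 = 0.0020
χ² = 0.1166 + 0.0800 + 0.0800 + 0.0020 = 0.2786 ≈ 0.279
Degrees of freedom = 4 − 1 = 3; critical value at α = 0.1 is 6.251.
Since 0.279 < 6.251, we fail to reject the null hypothesis — the data are consistent with the 9:3:3:1 ratio.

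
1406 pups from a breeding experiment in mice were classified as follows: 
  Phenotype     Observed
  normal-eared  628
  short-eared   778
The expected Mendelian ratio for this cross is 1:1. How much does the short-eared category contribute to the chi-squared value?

Expected counts for N = 1406 under a 1:1 ratio (total parts = 2):
  normal-eared: 1406 × 1/2 = 703
  short-eared: 1406 × 1/2 = 703
Contribution of short-eared: (778 − 703)² / 703 = 8.0014

8.001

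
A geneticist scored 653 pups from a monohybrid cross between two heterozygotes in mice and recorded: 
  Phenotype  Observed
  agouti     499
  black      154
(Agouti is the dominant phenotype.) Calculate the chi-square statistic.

For a monohybrid cross between heterozygotes with complete dominance, the expected phenotypic ratio is 3:1.
Total ratio parts = 4. Expected numbers out of 653:
  agouti: 653 × 3/4 = 489.75
  black: 653 × 1/4 = 163.25
χ² = Σ (O − E)² / E
  agouti: (499 − 489.75)² / 489.75 = 0.1747
  black: (154 − 163.25)² / 163.25 = 0.5241
χ² = 0.1747 + 0.5241 = 0.6988 ≈ 0.699

0.699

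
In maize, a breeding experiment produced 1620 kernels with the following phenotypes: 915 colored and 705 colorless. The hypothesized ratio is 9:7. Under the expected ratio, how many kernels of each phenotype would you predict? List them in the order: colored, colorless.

911.25, 708.75

Total ratio parts = 16. Expected numbers out of 1620:
  colored: 1620 × 9/16 = 911.25
  colorless: 1620 × 7/16 = 708.75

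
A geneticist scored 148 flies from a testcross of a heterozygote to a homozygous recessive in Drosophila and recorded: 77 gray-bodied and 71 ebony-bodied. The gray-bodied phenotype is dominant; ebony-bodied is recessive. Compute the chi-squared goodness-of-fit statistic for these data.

0.243

A testcross of a heterozygote (Aa × aa) gives a 1:1 phenotypic ratio.
Expected counts for N = 148 under a 1:1 ratio (total parts = 2):
  gray-bodied: 148 × 1/2 = 74
  ebony-bodied: 148 × 1/2 = 74
χ² = Σ (O − E)² / E
  gray-bodied: (77 − 74)² / 74 = 0.1216
  ebony-bodied: (71 − 74)² / 74 = 0.1216
χ² = 0.1216 + 0.1216 = 0.2432 ≈ 0.243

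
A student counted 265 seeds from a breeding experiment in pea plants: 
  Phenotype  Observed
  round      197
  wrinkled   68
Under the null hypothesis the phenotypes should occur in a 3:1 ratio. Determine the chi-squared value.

The 3:1 ratio has 4 parts, so with N = 265 the expected counts are:
  round: 265 × 3/4 = 198.75
  wrinkled: 265 × 1/4 = 66.25
χ² = Σ (O − E)² / E
  round: (197 − 198.75)² / 198.75 = 0.0154
  wrinkled: (68 − 66.25)² / 66.25 = 0.0462
χ² = 0.0154 + 0.0462 = 0.0616 ≈ 0.062

0.062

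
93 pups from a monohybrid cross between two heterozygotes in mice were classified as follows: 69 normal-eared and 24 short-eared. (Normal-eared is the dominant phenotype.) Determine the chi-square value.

For a monohybrid cross between heterozygotes with complete dominance, the expected phenotypic ratio is 3:1.
Under the 3:1 hypothesis (Σ ratio = 4, N = 93):
  normal-eared: 93 × 3/4 = 69.75
  short-eared: 93 × 1/4 = 23.25
χ² = Σ (O − E)² / E
  normal-eared: (69 − 69.75)² / 69.75 = 0.0081
  short-eared: (24 − 23.25)² / 23.25 = 0.0242
χ² = 0.0081 + 0.0242 = 0.0323 ≈ 0.032

0.032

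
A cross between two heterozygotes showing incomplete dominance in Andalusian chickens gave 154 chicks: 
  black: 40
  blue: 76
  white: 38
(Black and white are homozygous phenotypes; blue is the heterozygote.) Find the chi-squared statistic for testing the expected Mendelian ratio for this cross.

With incomplete dominance, a heterozygote × heterozygote cross gives a 1:2:1 phenotypic ratio.
Total ratio parts = 4. Expected numbers out of 154:
  black: 154 × 1/4 = 38.5
  blue: 154 × 2/4 = 77
  white: 154 × 1/4 = 38.5
χ² = Σ (O − E)² / E
  black: (40 − 38.5)² / 38.5 = 0.0584
  blue: (76 − 77)² / 77 = 0.0130
  white: (38 − 38.5)² / 38.5 = 0.0065
χ² = 0.0584 + 0.0130 + 0.0065 = 0.0779 ≈ 0.078

0.078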